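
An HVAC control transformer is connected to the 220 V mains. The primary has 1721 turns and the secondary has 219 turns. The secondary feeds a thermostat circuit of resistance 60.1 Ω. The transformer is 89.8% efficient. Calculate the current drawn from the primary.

I_p ≈ 0.0660 A

V_s = 220 × 219/1721 = 27.995 V.
I_s = V_s/R = 27.995/60.1 = 0.46581 A.
P_out = V_s I_s = 27.995 × 0.46581 = 13.041 W.
P_in = P_out/η = 13.041/0.898 = 14.522 W.
I_p = P_in/V_p = 14.522/220 = 0.0660 A.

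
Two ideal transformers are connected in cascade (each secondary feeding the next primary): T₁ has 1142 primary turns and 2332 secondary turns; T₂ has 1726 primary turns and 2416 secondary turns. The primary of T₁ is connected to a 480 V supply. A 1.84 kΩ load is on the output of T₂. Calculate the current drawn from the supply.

After T₁: V = 480.00 × 2332/1142 = 980.18 V.
After T₂: V = 980.18 × 2416/1726 = 1372.0 V.
I_load = 1372.0/1840 = 0.74566 A, so P_out = 1372.0 × 0.74566 = 1023.1 W.
All ideal ⇒ P_in = P_out, so I_supply = 1023.1/480 = 2.13 A.

I_supply ≈ 2.13 A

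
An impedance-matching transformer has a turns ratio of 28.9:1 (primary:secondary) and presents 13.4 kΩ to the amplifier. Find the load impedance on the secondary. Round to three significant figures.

Z_s ≈ 16.0 Ω

Z_s = Z_p/(N_p/N_s)² = 13400/28.9² = 16.0 Ω.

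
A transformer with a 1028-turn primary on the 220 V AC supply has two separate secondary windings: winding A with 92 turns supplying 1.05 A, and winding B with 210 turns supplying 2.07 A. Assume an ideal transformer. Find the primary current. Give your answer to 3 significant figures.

V_A = 220 × 92/1028 = 19.689 V; V_B = 220 × 210/1028 = 44.942 V.
P_out = V_A I_A + V_B I_B = 19.689×1.05 + 44.942×2.07 = 20.673 + 93.029 = 113.70 W.
Ideal ⇒ P_in = P_out, so I_p = P_out/V_p = 113.70/220 = 0.517 A.

I_p ≈ 0.517 A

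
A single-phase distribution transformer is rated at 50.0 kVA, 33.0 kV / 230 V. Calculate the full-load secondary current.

I_s = S/V_s = 50000/230 = 217 A.

I_s ≈ 217 A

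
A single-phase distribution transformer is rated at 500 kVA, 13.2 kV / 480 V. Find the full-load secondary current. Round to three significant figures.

I_s ≈ 1040 A

I_s = S/V_s = 500000/480 = 1040 A.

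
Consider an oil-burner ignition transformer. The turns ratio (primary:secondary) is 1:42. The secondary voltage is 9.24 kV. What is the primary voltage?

V_p/V_s = N_p/N_s, so V_p = 9240 × 1/42 = 220 V.

V_p ≈ 220 V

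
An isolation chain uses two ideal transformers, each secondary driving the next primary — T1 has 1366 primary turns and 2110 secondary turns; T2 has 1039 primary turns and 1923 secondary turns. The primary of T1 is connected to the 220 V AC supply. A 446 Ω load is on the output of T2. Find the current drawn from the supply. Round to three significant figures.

After T1: V = 220.00 × 2110/1366 = 339.82 V.
After T2: V = 339.82 × 1923/1039 = 628.95 V.
I_load = 628.95/446 = 1.4102 A, so P_out = 628.95 × 1.4102 = 886.95 W.
All ideal ⇒ P_in = P_out, so I_supply = 886.95/220 = 4.03 A.

I_supply ≈ 4.03 A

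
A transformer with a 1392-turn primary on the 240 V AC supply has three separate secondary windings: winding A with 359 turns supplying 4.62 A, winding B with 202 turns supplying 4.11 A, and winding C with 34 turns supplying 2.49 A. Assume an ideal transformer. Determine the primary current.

V_A = 240 × 359/1392 = 61.897 V; V_B = 240 × 202/1392 = 34.828 V; V_C = 240 × 34/1392 = 5.8621 V.
P_out = V_A I_A + V_B I_B + V_C I_C = 61.897×4.62 + 34.828×4.11 + 5.8621×2.49 = 285.96 + 143.14 + 14.597 = 443.70 W.
Ideal ⇒ P_in = P_out, so I_p = P_out/V_p = 443.70/240 = 1.85 A.

I_p ≈ 1.85 A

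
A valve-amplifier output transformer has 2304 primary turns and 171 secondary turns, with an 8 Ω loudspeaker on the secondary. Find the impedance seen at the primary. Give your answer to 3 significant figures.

Z_p ≈ 1450 Ω

Z_p = (N_p/N_s)² × Z_s = (2304/171)² × 8 = 1450 Ω.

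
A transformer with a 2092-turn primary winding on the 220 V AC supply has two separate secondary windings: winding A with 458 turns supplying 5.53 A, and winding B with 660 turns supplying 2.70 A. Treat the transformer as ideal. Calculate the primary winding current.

V_A = 220 × 458/2092 = 48.164 V; V_B = 220 × 660/2092 = 69.407 V.
P_out = V_A I_A + V_B I_B = 48.164×5.53 + 69.407×2.70 = 266.35 + 187.40 = 453.75 W.
Ideal ⇒ P_in = P_out, so I_p = P_out/V_p = 453.75/220 = 2.06 A.

I_p ≈ 2.06 A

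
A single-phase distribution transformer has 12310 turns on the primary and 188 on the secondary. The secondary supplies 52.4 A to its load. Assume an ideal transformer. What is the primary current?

I_p ≈ 0.800 A

For an ideal transformer I_p/I_s = N_s/N_p, so I_p = 52.4 × 188/12310 = 0.800 A.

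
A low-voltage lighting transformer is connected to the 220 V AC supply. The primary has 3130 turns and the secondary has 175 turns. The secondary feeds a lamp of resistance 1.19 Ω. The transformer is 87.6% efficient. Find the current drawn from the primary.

V_s = 220 × 175/3130 = 12.300 V.
I_s = V_s/R = 12.300/1.19 = 10.336 A.
P_out = V_s I_s = 12.300 × 10.336 = 127.14 W.
P_in = P_out/η = 127.14/0.876 = 145.14 W.
I_p = P_in/V_p = 145.14/220 = 0.660 A.

I_p ≈ 0.660 A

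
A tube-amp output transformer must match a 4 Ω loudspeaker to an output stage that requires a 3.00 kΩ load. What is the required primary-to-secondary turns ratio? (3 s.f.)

Z_p/Z_s = (N_p/N_s)², so N_p/N_s = √(3000/4) = √750 = 27.4.

N_p/N_s ≈ 27.4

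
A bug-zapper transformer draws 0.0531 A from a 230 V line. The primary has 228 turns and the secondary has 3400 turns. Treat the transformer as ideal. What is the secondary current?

I_s ≈ 0.00356 A

I_s/I_p = N_p/N_s, so I_s = 0.0531 × 228/3400 = 0.00356 A.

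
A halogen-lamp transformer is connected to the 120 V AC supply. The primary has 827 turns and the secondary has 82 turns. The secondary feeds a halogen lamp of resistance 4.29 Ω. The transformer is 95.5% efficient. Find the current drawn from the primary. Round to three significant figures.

I_p ≈ 0.288 A

V_s = 120 × 82/827 = 11.898 V.
I_s = V_s/R = 11.898/4.29 = 2.7735 A.
P_out = V_s I_s = 11.898 × 2.7735 = 33.001 W.
P_in = P_out/η = 33.001/0.955 = 34.556 W.
I_p = P_in/V_p = 34.556/120 = 0.288 A.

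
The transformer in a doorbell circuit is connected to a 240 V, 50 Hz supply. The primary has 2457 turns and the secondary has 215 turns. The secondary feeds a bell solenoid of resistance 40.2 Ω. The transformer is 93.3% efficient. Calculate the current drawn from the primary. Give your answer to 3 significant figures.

I_p ≈ 0.0490 A

V_s = 240 × 215/2457 = 21.001 V.
I_s = V_s/R = 21.001/40.2 = 0.52242 A.
P_out = V_s I_s = 21.001 × 0.52242 = 10.971 W.
P_in = P_out/η = 10.971/0.933 = 11.759 W.
I_p = P_in/V_p = 11.759/240 = 0.0490 A.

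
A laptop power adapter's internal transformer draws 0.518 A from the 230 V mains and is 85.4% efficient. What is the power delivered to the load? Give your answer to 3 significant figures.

P_out ≈ 102 W

P_in = V_p I_p = 230 × 0.518 = 119.14 W.
P_out = η P_in = 0.854 × 119.14 = 102 W.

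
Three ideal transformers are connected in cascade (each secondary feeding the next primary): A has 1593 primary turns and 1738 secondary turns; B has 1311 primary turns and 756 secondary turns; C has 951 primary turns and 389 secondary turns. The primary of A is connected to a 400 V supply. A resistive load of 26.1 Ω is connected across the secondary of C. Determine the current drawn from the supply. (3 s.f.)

I_supply ≈ 1.01 A

Secondary of A: V = 400.00 × 1738/1593 = 436.41 V.
Secondary of B: V = 436.41 × 756/1311 = 251.66 V.
Secondary of C: V = 251.66 × 389/951 = 102.94 V.
I_load = 102.94/26.1 = 3.9440 A, so P_out = 102.94 × 3.9440 = 406.00 W.
All ideal ⇒ P_in = P_out, so I_supply = 406.00/400 = 1.01 A.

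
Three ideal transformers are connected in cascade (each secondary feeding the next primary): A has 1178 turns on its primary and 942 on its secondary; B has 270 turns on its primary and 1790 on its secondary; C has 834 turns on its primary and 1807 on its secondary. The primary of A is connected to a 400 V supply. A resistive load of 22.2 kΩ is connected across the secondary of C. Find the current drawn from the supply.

Secondary of A: V = 400.00 × 942/1178 = 319.86 V.
Secondary of B: V = 319.86 × 1790/270 = 2120.6 V.
Secondary of C: V = 2120.6 × 1807/834 = 4594.6 V.
I_load = 4594.6/22200 = 0.20696 A, so P_out = 4594.6 × 0.20696 = 950.91 W.
All ideal ⇒ P_in = P_out, so I_supply = 950.91/400 = 2.38 A.

I_supply ≈ 2.38 A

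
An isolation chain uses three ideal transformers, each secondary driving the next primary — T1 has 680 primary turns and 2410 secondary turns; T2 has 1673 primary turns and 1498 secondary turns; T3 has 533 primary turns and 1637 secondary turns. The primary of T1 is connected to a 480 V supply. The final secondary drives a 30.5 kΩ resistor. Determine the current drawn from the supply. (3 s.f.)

I_supply ≈ 1.49 A

After T1: V = 480.00 × 2410/680 = 1701.2 V.
After T2: V = 1701.2 × 1498/1673 = 1523.2 V.
After T3: V = 1523.2 × 1637/533 = 4678.3 V.
I_load = 4678.3/30500 = 0.15339 A, so P_out = 4678.3 × 0.15339 = 717.59 W.
All ideal ⇒ P_in = P_out, so I_supply = 717.59/480 = 1.49 A.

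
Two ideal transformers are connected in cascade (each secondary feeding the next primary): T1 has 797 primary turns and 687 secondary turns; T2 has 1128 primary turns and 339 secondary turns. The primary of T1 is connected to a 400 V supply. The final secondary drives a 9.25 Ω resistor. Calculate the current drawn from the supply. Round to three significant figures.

After T1: V = 400.00 × 687/797 = 344.79 V.
After T2: V = 344.79 × 339/1128 = 103.62 V.
I_load = 103.62/9.25 = 11.202 A, so P_out = 103.62 × 11.202 = 1160.8 W.
All ideal ⇒ P_in = P_out, so I_supply = 1160.8/400 = 2.90 A.

I_supply ≈ 2.90 A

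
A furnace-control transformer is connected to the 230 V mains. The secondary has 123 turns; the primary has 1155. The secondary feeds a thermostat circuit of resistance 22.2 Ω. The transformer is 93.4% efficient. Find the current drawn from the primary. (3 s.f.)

I_p ≈ 0.126 A

V_s = 230 × 123/1155 = 24.494 V.
I_s = V_s/R = 24.494/22.2 = 1.1033 A.
P_out = V_s I_s = 24.494 × 1.1033 = 27.024 W.
P_in = P_out/η = 27.024/0.934 = 28.934 W.
I_p = P_in/V_p = 28.934/230 = 0.126 A.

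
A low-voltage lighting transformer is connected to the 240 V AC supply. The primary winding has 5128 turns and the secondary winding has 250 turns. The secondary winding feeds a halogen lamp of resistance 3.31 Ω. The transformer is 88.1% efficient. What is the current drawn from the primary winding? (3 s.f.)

I_p ≈ 0.196 A

V_s = 240 × 250/5128 = 11.700 V.
I_s = V_s/R = 11.700/3.31 = 3.5349 A.
P_out = V_s I_s = 11.700 × 3.5349 = 41.360 W.
P_in = P_out/η = 41.360/0.881 = 46.946 W.
I_p = P_in/V_p = 46.946/240 = 0.196 A.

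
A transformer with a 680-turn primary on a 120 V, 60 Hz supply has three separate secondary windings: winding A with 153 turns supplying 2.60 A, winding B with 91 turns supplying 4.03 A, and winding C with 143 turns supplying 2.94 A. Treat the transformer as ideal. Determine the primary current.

V_A = 120 × 153/680 = 27.000 V; V_B = 120 × 91/680 = 16.059 V; V_C = 120 × 143/680 = 25.235 V.
P_out = V_A I_A + V_B I_B + V_C I_C = 27.000×2.60 + 16.059×4.03 + 25.235×2.94 = 70.200 + 64.717 + 74.192 = 209.11 W.
Ideal ⇒ P_in = P_out, so I_p = P_out/V_p = 209.11/120 = 1.74 A.

I_p ≈ 1.74 A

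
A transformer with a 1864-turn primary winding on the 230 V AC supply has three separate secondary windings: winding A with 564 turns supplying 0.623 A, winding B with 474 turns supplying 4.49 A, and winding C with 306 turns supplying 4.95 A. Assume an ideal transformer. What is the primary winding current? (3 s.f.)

I_p ≈ 2.14 A

V_A = 230 × 564/1864 = 69.592 V; V_B = 230 × 474/1864 = 58.487 V; V_C = 230 × 306/1864 = 37.758 V.
P_out = V_A I_A + V_B I_B + V_C I_C = 69.592×0.623 + 58.487×4.49 + 37.758×4.95 = 43.356 + 262.61 + 186.90 = 492.86 W.
Ideal ⇒ P_in = P_out, so I_p = P_out/V_p = 492.86/230 = 2.14 A.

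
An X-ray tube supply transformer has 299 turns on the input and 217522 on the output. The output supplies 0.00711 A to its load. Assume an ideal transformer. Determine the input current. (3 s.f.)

For an ideal transformer I_in/I_out = N_out/N_in, so I_in = 0.00711 × 217522/299 = 5.17 A.

I_in ≈ 5.17 A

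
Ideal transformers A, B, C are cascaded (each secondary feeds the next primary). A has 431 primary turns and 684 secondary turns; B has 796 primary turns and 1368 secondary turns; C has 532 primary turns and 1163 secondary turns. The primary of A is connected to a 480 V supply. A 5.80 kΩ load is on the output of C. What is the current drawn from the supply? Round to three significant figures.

I_supply ≈ 2.94 A

After A: V = 480.00 × 684/431 = 761.76 V.
After B: V = 761.76 × 1368/796 = 1309.2 V.
After C: V = 1309.2 × 1163/532 = 2861.9 V.
I_load = 2861.9/5800 = 0.49344 A, so P_out = 2861.9 × 0.49344 = 1412.2 W.
All ideal ⇒ P_in = P_out, so I_supply = 1412.2/480 = 2.94 A.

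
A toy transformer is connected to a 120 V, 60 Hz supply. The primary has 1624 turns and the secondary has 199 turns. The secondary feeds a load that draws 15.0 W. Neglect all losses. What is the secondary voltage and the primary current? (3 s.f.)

V_s = V_p × N_s/N_p = 120 × 199/1624 = 14.704 V.
I_s = P/V_s = 15.0/14.704 = 1.0201 A.
I_p = I_s × N_s/N_p = 1.0201 × 199/1624 = 0.125 A.

V_s ≈ 14.7 V, I_p ≈ 0.125 A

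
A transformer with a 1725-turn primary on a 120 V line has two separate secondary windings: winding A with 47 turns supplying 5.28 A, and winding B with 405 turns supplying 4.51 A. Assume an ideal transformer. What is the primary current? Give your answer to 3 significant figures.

I_p ≈ 1.20 A

V_A = 120 × 47/1725 = 3.2696 V; V_B = 120 × 405/1725 = 28.174 V.
P_out = V_A I_A + V_B I_B = 3.2696×5.28 + 28.174×4.51 = 17.263 + 127.06 = 144.33 W.
Ideal ⇒ P_in = P_out, so I_p = P_out/V_p = 144.33/120 = 1.20 A.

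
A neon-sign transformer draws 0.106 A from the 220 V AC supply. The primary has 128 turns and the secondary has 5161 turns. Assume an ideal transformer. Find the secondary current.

I_s ≈ 0.00263 A

I_s/I_p = N_p/N_s, so I_s = 0.106 × 128/5161 = 0.00263 A.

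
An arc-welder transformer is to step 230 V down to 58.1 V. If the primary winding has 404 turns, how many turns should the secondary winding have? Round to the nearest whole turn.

N_s/N_p = V_s/V_p, so N_s = 404 × 58.1/230 = 102.1 ≈ 102 turns.

N_s = 102 turns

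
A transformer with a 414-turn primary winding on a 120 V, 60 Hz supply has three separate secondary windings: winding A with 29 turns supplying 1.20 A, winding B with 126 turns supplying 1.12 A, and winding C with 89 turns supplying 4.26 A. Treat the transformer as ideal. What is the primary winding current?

V_A = 120 × 29/414 = 8.4058 V; V_B = 120 × 126/414 = 36.522 V; V_C = 120 × 89/414 = 25.797 V.
P_out = V_A I_A + V_B I_B + V_C I_C = 8.4058×1.20 + 36.522×1.12 + 25.797×4.26 = 10.087 + 40.904 + 109.90 = 160.89 W.
Ideal ⇒ P_in = P_out, so I_p = P_out/V_p = 160.89/120 = 1.34 A.

I_p ≈ 1.34 A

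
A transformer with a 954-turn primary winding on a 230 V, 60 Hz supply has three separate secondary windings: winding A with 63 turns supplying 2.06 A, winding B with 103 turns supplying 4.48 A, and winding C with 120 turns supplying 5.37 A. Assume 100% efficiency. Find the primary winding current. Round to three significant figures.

V_A = 230 × 63/954 = 15.189 V; V_B = 230 × 103/954 = 24.832 V; V_C = 230 × 120/954 = 28.931 V.
P_out = V_A I_A + V_B I_B + V_C I_C = 15.189×2.06 + 24.832×4.48 + 28.931×5.37 = 31.289 + 111.25 + 155.36 = 297.90 W.
Ideal ⇒ P_in = P_out, so I_p = P_out/V_p = 297.90/230 = 1.30 A.

I_p ≈ 1.30 A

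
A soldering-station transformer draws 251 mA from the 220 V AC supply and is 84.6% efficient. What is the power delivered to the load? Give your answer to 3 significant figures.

P_out ≈ 46.7 W

P_in = V_p I_p = 220 × 0.251 = 55.220 W.
P_out = η P_in = 0.846 × 55.220 = 46.7 W.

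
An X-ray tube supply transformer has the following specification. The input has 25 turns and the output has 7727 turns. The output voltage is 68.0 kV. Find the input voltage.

V_in ≈ 220 V

V_in/V_out = N_in/N_out, so V_in = 68000 × 25/7727 = 220 V.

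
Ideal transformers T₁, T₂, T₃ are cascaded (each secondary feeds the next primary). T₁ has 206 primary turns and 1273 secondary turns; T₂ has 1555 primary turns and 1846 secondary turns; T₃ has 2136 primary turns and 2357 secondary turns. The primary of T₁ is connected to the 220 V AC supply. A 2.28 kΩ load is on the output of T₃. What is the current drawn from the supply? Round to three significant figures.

Secondary of T₁: V = 220.00 × 1273/206 = 1359.5 V.
Secondary of T₂: V = 1359.5 × 1846/1555 = 1613.9 V.
Secondary of T₃: V = 1613.9 × 2357/2136 = 1780.9 V.
I_load = 1780.9/2280 = 0.78110 A, so P_out = 1780.9 × 0.78110 = 1391.1 W.
All ideal ⇒ P_in = P_out, so I_supply = 1391.1/220 = 6.32 A.

I_supply ≈ 6.32 A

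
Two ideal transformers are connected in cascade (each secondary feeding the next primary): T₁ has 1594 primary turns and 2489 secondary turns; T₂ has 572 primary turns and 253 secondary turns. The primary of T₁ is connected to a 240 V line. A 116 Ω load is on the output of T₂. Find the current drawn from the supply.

Secondary of T₁: V = 240.00 × 2489/1594 = 374.76 V.
Secondary of T₂: V = 374.76 × 253/572 = 165.76 V.
I_load = 165.76/116 = 1.4289 A, so P_out = 165.76 × 1.4289 = 236.86 W.
All ideal ⇒ P_in = P_out, so I_supply = 236.86/240 = 0.987 A.

I_supply ≈ 0.987 A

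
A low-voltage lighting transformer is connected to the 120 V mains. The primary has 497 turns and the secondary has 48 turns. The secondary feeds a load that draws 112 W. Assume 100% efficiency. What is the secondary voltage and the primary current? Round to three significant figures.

V_s ≈ 11.6 V, I_p ≈ 0.933 A

V_s = V_p × N_s/N_p = 120 × 48/497 = 11.590 V.
I_s = P/V_s = 112/11.590 = 9.6639 A.
I_p = I_s × N_s/N_p = 9.6639 × 48/497 = 0.933 A.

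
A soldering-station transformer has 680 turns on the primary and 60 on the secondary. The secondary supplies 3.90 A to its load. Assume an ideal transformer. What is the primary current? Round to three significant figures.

For an ideal transformer I_p/I_s = N_s/N_p, so I_p = 3.90 × 60/680 = 0.344 A.

I_p ≈ 0.344 A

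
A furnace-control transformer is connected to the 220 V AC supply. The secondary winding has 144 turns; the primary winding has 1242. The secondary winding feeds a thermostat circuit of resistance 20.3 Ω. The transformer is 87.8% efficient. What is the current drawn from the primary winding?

I_p ≈ 0.166 A

V_s = 220 × 144/1242 = 25.507 V.
I_s = V_s/R = 25.507/20.3 = 1.2565 A.
P_out = V_s I_s = 25.507 × 1.2565 = 32.050 W.
P_in = P_out/η = 32.050/0.878 = 36.504 W.
I_p = P_in/V_p = 36.504/220 = 0.166 A.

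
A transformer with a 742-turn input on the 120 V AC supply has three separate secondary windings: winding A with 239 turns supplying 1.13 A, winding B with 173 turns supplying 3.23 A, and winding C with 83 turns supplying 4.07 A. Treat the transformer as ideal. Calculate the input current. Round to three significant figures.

V_A = 120 × 239/742 = 38.652 V; V_B = 120 × 173/742 = 27.978 V; V_C = 120 × 83/742 = 13.423 V.
P_out = V_A I_A + V_B I_B + V_C I_C = 38.652×1.13 + 27.978×3.23 + 13.423×4.07 = 43.677 + 90.370 + 54.632 = 188.68 W.
Ideal ⇒ P_in = P_out, so I_in = P_out/V_in = 188.68/120 = 1.57 A.

I_in ≈ 1.57 A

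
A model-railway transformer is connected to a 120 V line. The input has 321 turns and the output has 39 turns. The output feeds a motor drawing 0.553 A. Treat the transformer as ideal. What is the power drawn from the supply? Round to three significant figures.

I_in = I_out × N_out/N_in = 0.553 × 39/321 = 0.067187 A.
P = V_in I_in = 120 × 0.067187 = 8.06 W.

P ≈ 8.06 W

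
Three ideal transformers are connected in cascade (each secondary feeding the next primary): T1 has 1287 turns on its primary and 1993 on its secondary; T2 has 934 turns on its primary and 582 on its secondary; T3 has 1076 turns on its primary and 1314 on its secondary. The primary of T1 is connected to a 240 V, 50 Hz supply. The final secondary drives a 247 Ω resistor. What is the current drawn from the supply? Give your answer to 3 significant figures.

Secondary of T1: V = 240.00 × 1993/1287 = 371.66 V.
Secondary of T2: V = 371.66 × 582/934 = 231.59 V.
Secondary of T3: V = 231.59 × 1314/1076 = 282.81 V.
I_load = 282.81/247 = 1.1450 A, so P_out = 282.81 × 1.1450 = 323.82 W.
All ideal ⇒ P_in = P_out, so I_supply = 323.82/240 = 1.35 A.

I_supply ≈ 1.35 A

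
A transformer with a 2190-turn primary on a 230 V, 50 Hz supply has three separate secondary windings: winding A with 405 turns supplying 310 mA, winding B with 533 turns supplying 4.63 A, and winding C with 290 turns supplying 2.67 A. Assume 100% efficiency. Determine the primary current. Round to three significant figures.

V_A = 230 × 405/2190 = 42.534 V; V_B = 230 × 533/2190 = 55.977 V; V_C = 230 × 290/2190 = 30.457 V.
P_out = V_A I_A + V_B I_B + V_C I_C = 42.534×0.310 + 55.977×4.63 + 30.457×2.67 = 13.186 + 259.17 + 81.319 = 353.68 W.
Ideal ⇒ P_in = P_out, so I_p = P_out/V_p = 353.68/230 = 1.54 A.

I_p ≈ 1.54 A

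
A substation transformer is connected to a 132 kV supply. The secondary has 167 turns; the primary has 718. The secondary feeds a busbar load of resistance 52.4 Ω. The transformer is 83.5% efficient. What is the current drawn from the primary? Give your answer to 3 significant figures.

I_p ≈ 163 A

V_s = 132000 × 167/718 = 30702 V.
I_s = V_s/R = 30702/52.4 = 585.92 A.
P_out = V_s I_s = 30702 × 585.92 = 1.7989×10^7 W.
P_in = P_out/η = 1.7989×10^7/0.835 = 2.1543×10^7 W.
I_p = P_in/V_p = 2.1543×10^7/132000 = 163 A.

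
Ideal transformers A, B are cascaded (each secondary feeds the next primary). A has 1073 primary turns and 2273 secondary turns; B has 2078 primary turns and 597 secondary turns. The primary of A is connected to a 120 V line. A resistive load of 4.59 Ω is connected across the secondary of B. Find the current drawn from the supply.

I_supply ≈ 9.68 A

After A: V = 120.00 × 2273/1073 = 254.20 V.
After B: V = 254.20 × 597/2078 = 73.031 V.
I_load = 73.031/4.59 = 15.911 A, so P_out = 73.031 × 15.911 = 1162.0 W.
All ideal ⇒ P_in = P_out, so I_supply = 1162.0/120 = 9.68 A.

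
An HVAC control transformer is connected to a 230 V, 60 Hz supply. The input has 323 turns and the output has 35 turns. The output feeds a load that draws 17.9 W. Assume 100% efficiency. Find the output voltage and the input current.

V_out = V_in × N_out/N_in = 230 × 35/323 = 24.923 V.
I_out = P/V_out = 17.9/24.923 = 0.71822 A.
I_in = I_out × N_out/N_in = 0.71822 × 35/323 = 0.0778 A.

V_out ≈ 24.9 V, I_in ≈ 0.0778 A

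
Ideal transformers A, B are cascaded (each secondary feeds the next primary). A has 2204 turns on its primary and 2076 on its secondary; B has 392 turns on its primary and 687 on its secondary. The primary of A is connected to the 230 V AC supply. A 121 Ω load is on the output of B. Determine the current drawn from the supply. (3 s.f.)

Secondary of A: V = 230.00 × 2076/2204 = 216.64 V.
Secondary of B: V = 216.64 × 687/392 = 379.68 V.
I_load = 379.68/121 = 3.1378 A, so P_out = 379.68 × 3.1378 = 1191.4 W.
All ideal ⇒ P_in = P_out, so I_supply = 1191.4/230 = 5.18 A.

I_supply ≈ 5.18 A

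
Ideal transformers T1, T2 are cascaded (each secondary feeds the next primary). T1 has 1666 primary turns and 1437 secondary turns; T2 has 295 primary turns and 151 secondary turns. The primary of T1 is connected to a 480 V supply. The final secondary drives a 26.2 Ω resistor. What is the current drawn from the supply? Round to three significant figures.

After T1: V = 480.00 × 1437/1666 = 414.02 V.
After T2: V = 414.02 × 151/295 = 211.92 V.
I_load = 211.92/26.2 = 8.0887 A, so P_out = 211.92 × 8.0887 = 1714.2 W.
All ideal ⇒ P_in = P_out, so I_supply = 1714.2/480 = 3.57 A.

I_supply ≈ 3.57 A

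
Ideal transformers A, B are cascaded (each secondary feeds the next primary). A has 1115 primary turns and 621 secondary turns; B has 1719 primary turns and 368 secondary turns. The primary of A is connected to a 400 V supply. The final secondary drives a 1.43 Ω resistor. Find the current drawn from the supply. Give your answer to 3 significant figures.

After A: V = 400.00 × 621/1115 = 222.78 V.
After B: V = 222.78 × 368/1719 = 47.692 V.
I_load = 47.692/1.43 = 33.351 A, so P_out = 47.692 × 33.351 = 1590.6 W.
All ideal ⇒ P_in = P_out, so I_supply = 1590.6/400 = 3.98 A.

I_supply ≈ 3.98 A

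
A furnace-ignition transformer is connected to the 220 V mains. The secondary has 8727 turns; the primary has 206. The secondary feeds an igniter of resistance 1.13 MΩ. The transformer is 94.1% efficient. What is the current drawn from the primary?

V_s = 220 × 8727/206 = 9320.1 V.
I_s = V_s/R = 9320.1/(1.13×10^6) = 0.0082479 A.
P_out = V_s I_s = 9320.1 × 0.0082479 = 76.871 W.
P_in = P_out/η = 76.871/0.941 = 81.691 W.
I_p = P_in/V_p = 81.691/220 = 0.371 A.

I_p ≈ 0.371 A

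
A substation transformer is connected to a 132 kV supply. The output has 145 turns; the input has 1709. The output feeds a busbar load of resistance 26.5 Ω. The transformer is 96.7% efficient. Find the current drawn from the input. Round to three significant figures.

V_out = 132000 × 145/1709 = 11200 V.
I_out = V_out/R = 11200/26.5 = 422.62 A.
P_out = V_out I_out = 11200 × 422.62 = 4.7332×10^6 W.
P_in = P_out/η = 4.7332×10^6/0.967 = 4.8947×10^6 W.
I_in = P_in/V_in = 4.8947×10^6/132000 = 37.1 A.

I_in ≈ 37.1 A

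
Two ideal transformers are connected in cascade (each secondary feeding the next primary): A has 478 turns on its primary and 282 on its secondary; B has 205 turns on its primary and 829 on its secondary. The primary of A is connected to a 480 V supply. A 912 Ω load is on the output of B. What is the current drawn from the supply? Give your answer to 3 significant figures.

Secondary of A: V = 480.00 × 282/478 = 283.18 V.
Secondary of B: V = 283.18 × 829/205 = 1145.2 V.
I_load = 1145.2/912 = 1.2556 A, so P_out = 1145.2 × 1.2556 = 1437.9 W.
All ideal ⇒ P_in = P_out, so I_supply = 1437.9/480 = 3.00 A.

I_supply ≈ 3.00 A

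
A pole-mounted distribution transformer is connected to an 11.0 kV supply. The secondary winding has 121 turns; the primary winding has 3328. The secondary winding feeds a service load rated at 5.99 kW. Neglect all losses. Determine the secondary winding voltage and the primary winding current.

V_s = V_p × N_s/N_p = 11000 × 121/3328 = 399.94 V.
I_s = P/V_s = 5990/399.94 = 14.977 A.
I_p = I_s × N_s/N_p = 14.977 × 121/3328 = 0.545 A.

V_s ≈ 400 V, I_p ≈ 0.545 A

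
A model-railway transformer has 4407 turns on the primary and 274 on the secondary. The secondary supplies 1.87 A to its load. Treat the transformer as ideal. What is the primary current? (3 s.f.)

I_p ≈ 0.116 A

For an ideal transformer I_p/I_s = N_s/N_p, so I_p = 1.87 × 274/4407 = 0.116 A.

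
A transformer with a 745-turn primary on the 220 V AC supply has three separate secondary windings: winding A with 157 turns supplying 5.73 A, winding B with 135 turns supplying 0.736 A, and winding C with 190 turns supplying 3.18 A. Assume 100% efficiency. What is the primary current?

V_A = 220 × 157/745 = 46.362 V; V_B = 220 × 135/745 = 39.866 V; V_C = 220 × 190/745 = 56.107 V.
P_out = V_A I_A + V_B I_B + V_C I_C = 46.362×5.73 + 39.866×0.736 + 56.107×3.18 = 265.66 + 29.341 + 178.42 = 473.42 W.
Ideal ⇒ P_in = P_out, so I_p = P_out/V_p = 473.42/220 = 2.15 A.

I_p ≈ 2.15 A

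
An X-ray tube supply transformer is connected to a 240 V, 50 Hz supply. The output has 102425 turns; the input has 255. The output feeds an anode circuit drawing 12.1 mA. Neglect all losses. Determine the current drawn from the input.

For an ideal transformer I_in N_in = I_out N_out, so I_in = 0.0121 × 102425/255 = 4.86 A.

I_in ≈ 4.86 A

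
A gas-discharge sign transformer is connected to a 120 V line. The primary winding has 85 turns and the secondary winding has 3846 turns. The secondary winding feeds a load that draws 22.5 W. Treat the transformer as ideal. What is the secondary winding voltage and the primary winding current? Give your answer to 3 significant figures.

V_s ≈ 5430 V, I_p ≈ 0.188 A

V_s = V_p × N_s/N_p = 120 × 3846/85 = 5429.6 V.
I_s = P/V_s = 22.5/5429.6 = 0.0041439 A.
I_p = I_s × N_s/N_p = 0.0041439 × 3846/85 = 0.188 A.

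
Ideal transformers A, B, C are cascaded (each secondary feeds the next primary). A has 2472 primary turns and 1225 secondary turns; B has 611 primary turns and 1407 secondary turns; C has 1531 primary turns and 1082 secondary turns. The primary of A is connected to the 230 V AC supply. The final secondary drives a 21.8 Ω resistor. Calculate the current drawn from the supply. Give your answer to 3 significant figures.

Secondary of A: V = 230.00 × 1225/2472 = 113.98 V.
Secondary of B: V = 113.98 × 1407/611 = 262.46 V.
Secondary of C: V = 262.46 × 1082/1531 = 185.49 V.
I_load = 185.49/21.8 = 8.5087 A, so P_out = 185.49 × 8.5087 = 1578.3 W.
All ideal ⇒ P_in = P_out, so I_supply = 1578.3/230 = 6.86 A.

I_supply ≈ 6.86 A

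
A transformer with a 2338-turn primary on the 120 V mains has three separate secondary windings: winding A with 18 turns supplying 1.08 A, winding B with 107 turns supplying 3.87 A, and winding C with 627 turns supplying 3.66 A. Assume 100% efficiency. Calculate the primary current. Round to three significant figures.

V_A = 120 × 18/2338 = 0.92387 V; V_B = 120 × 107/2338 = 5.4919 V; V_C = 120 × 627/2338 = 32.181 V.
P_out = V_A I_A + V_B I_B + V_C I_C = 0.92387×1.08 + 5.4919×3.87 + 32.181×3.66 = 0.99778 + 21.254 + 117.78 = 140.04 W.
Ideal ⇒ P_in = P_out, so I_p = P_out/V_p = 140.04/120 = 1.17 A.

I_p ≈ 1.17 A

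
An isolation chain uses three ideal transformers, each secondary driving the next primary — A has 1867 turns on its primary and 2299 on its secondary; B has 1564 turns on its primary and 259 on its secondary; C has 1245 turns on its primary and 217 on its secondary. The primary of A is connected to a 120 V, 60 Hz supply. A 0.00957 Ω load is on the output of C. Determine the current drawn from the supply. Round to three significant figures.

Secondary of A: V = 120.00 × 2299/1867 = 147.77 V.
Secondary of B: V = 147.77 × 259/1564 = 24.470 V.
Secondary of C: V = 24.470 × 217/1245 = 4.2651 V.
I_load = 4.2651/0.00957 = 445.67 A, so P_out = 4.2651 × 445.67 = 1900.8 W.
All ideal ⇒ P_in = P_out, so I_supply = 1900.8/120 = 15.8 A.

I_supply ≈ 15.8 A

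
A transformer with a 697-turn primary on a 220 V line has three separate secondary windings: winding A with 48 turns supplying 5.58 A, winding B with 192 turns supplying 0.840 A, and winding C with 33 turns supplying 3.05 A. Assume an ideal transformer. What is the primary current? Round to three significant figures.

V_A = 220 × 48/697 = 15.151 V; V_B = 220 × 192/697 = 60.603 V; V_C = 220 × 33/697 = 10.416 V.
P_out = V_A I_A + V_B I_B + V_C I_C = 15.151×5.58 + 60.603×0.840 + 10.416×3.05 = 84.541 + 50.906 + 31.769 = 167.22 W.
Ideal ⇒ P_in = P_out, so I_p = P_out/V_p = 167.22/220 = 0.760 A.

I_p ≈ 0.760 A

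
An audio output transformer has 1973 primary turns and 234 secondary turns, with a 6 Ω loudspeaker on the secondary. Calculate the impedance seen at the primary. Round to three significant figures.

Z_p = (N_p/N_s)² × Z_s = (1973/234)² × 6 = 427 Ω.

Z_p ≈ 427 Ω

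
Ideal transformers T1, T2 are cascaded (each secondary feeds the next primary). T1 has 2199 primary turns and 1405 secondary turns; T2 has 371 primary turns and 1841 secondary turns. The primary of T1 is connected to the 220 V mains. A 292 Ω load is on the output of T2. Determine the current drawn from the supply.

I_supply ≈ 7.57 A

After T1: V = 220.00 × 1405/2199 = 140.56 V.
After T2: V = 140.56 × 1841/371 = 697.52 V.
I_load = 697.52/292 = 2.3888 A, so P_out = 697.52 × 2.3888 = 1666.2 W.
All ideal ⇒ P_in = P_out, so I_supply = 1666.2/220 = 7.57 A.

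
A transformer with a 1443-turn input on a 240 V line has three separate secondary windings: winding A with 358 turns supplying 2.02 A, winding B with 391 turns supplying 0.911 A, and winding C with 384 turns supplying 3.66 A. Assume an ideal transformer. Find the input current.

I_in ≈ 1.72 A

V_A = 240 × 358/1443 = 59.543 V; V_B = 240 × 391/1443 = 65.031 V; V_C = 240 × 384/1443 = 63.867 V.
P_out = V_A I_A + V_B I_B + V_C I_C = 59.543×2.02 + 65.031×0.911 + 63.867×3.66 = 120.28 + 59.243 + 233.75 = 413.27 W.
Ideal ⇒ P_in = P_out, so I_in = P_out/V_in = 413.27/240 = 1.72 A.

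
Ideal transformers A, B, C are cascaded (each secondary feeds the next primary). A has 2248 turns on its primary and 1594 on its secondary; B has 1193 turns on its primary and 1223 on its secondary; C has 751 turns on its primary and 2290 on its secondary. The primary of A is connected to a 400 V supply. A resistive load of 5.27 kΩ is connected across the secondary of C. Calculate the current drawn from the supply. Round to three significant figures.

I_supply ≈ 0.373 A

Secondary of A: V = 400.00 × 1594/2248 = 283.63 V.
Secondary of B: V = 283.63 × 1223/1193 = 290.76 V.
Secondary of C: V = 290.76 × 2290/751 = 886.61 V.
I_load = 886.61/5270 = 0.16824 A, so P_out = 886.61 × 0.16824 = 149.16 W.
All ideal ⇒ P_in = P_out, so I_supply = 149.16/400 = 0.373 A.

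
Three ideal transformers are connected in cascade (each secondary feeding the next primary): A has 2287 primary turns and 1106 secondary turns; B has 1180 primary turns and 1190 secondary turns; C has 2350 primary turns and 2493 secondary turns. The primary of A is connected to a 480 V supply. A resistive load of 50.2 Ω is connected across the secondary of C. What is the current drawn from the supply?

After A: V = 480.00 × 1106/2287 = 232.13 V.
After B: V = 232.13 × 1190/1180 = 234.10 V.
After C: V = 234.10 × 2493/2350 = 248.34 V.
I_load = 248.34/50.2 = 4.9470 A, so P_out = 248.34 × 4.9470 = 1228.6 W.
All ideal ⇒ P_in = P_out, so I_supply = 1228.6/480 = 2.56 A.

I_supply ≈ 2.56 A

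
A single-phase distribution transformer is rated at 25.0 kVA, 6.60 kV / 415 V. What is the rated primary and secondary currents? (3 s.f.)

I_p ≈ 3.79 A, I_s ≈ 60.2 A

I_p = S/V_p = 25000/6600 = 3.79 A.
I_s = S/V_s = 25000/415 = 60.2 A.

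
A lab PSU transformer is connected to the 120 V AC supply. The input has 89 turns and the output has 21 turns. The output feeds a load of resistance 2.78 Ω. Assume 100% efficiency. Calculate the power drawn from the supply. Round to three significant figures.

P ≈ 288 W

V_out = V_in × N_out/N_in = 120 × 21/89 = 28.315 V.
I_out = V_out/R = 28.315/2.78 = 10.185 A.
I_in = I_out × N_out/N_in = 10.185 × 21/89 = 2.4032 A.
P = V_in I_in = 120 × 2.4032 = 288 W.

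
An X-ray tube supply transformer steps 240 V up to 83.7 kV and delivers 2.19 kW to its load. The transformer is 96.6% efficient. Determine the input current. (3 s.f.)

P_in = P_out/η = 2190/0.966 = 2267.1 W.
I_in = P_in/V_in = 2267.1/240 = 9.45 A.

I_in ≈ 9.45 A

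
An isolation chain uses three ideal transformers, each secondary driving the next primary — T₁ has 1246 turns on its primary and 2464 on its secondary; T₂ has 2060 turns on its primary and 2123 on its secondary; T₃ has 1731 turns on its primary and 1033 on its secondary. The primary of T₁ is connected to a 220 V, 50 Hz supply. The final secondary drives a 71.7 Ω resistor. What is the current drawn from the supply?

I_supply ≈ 4.54 A

Secondary of T₁: V = 220.00 × 2464/1246 = 435.06 V.
Secondary of T₂: V = 435.06 × 2123/2060 = 448.36 V.
Secondary of T₃: V = 448.36 × 1033/1731 = 267.57 V.
I_load = 267.57/71.7 = 3.7317 A, so P_out = 267.57 × 3.7317 = 998.49 W.
All ideal ⇒ P_in = P_out, so I_supply = 998.49/220 = 4.54 A.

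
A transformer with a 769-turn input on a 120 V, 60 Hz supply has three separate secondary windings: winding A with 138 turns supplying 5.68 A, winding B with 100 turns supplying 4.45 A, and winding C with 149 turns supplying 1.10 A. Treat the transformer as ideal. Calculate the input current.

I_in ≈ 1.81 A

V_A = 120 × 138/769 = 21.534 V; V_B = 120 × 100/769 = 15.605 V; V_C = 120 × 149/769 = 23.251 V.
P_out = V_A I_A + V_B I_B + V_C I_C = 21.534×5.68 + 15.605×4.45 + 23.251×1.10 = 122.32 + 69.441 + 25.576 = 217.33 W.
Ideal ⇒ P_in = P_out, so I_in = P_out/V_in = 217.33/120 = 1.81 A.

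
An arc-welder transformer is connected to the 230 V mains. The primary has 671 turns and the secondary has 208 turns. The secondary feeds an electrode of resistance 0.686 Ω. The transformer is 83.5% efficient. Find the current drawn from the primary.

V_s = 230 × 208/671 = 71.297 V.
I_s = V_s/R = 71.297/0.686 = 103.93 A.
P_out = V_s I_s = 71.297 × 103.93 = 7409.9 W.
P_in = P_out/η = 7409.9/0.835 = 8874.1 W.
I_p = P_in/V_p = 8874.1/230 = 38.6 A.

I_p ≈ 38.6 A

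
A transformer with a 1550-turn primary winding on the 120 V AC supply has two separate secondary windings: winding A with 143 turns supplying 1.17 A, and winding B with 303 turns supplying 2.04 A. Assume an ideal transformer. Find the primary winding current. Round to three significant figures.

I_p ≈ 0.507 A

V_A = 120 × 143/1550 = 11.071 V; V_B = 120 × 303/1550 = 23.458 V.
P_out = V_A I_A + V_B I_B = 11.071×1.17 + 23.458×2.04 = 12.953 + 47.854 = 60.807 W.
Ideal ⇒ P_in = P_out, so I_p = P_out/V_p = 60.807/120 = 0.507 A.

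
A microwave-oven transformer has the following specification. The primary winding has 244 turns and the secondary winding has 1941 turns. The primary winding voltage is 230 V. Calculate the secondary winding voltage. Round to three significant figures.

V_s/V_p = N_s/N_p, so V_s = 230 × 1941/244 = 1830 V.

V_s ≈ 1830 V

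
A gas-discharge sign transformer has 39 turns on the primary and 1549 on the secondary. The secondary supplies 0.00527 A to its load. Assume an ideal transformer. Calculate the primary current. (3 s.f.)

I_p ≈ 0.209 A

For an ideal transformer I_p/I_s = N_s/N_p, so I_p = 0.00527 × 1549/39 = 0.209 A.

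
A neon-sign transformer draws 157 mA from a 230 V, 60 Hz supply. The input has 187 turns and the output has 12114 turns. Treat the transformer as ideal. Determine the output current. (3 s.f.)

I_out ≈ 0.00242 A

I_out/I_in = N_in/N_out, so I_out = 0.157 × 187/12114 = 0.00242 A.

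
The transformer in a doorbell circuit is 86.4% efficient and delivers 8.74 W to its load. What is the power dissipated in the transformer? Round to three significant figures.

P_loss ≈ 1.38 W

P_in = P_out/η = 8.74/0.864 = 10.1157 W.
P_loss = P_in − P_out = 10.1157 − 8.74 = 1.38 W.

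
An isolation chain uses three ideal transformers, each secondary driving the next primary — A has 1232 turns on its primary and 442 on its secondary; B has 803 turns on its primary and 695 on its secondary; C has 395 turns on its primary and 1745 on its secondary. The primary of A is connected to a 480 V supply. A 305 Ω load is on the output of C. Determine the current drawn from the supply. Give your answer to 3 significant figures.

After A: V = 480.00 × 442/1232 = 172.21 V.
After B: V = 172.21 × 695/803 = 149.05 V.
After C: V = 149.05 × 1745/395 = 658.45 V.
I_load = 658.45/305 = 2.1588 A, so P_out = 658.45 × 2.1588 = 1421.5 W.
All ideal ⇒ P_in = P_out, so I_supply = 1421.5/480 = 2.96 A.

I_supply ≈ 2.96 A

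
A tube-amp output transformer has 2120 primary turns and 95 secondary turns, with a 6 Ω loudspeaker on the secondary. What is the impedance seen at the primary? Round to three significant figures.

Z_p ≈ 2990 Ω

Z_p = (N_p/N_s)² × Z_s = (2120/95)² × 6 = 2990 Ω.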